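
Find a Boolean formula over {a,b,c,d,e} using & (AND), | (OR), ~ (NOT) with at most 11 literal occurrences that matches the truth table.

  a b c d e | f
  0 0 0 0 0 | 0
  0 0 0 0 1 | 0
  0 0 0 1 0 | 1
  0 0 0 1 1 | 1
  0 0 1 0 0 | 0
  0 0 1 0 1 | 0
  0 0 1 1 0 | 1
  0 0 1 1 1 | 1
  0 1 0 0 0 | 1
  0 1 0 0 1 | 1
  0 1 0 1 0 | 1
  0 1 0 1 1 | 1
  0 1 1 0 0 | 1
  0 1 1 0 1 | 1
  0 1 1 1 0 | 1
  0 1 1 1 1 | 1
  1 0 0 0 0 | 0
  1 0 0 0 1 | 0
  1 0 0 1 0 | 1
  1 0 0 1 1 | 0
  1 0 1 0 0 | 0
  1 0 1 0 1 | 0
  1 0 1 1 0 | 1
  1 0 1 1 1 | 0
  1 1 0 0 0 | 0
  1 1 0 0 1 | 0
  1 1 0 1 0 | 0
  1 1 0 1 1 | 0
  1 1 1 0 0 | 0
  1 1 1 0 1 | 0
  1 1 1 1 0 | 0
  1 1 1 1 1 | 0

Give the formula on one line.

((~b & (~e & (a & d))) | (~a & (d | (~a & b))))

  ~b = 11111111000000001111111100000000
  ~e = 10101010101010101010101010101010
  (a & d) = 00000000000000000011001100110011
  (~e & (a & d)) = 00000000000000000010001000100010
  (~b & (~e & (a & d))) = 00000000000000000010001000000000
  ~a = 11111111111111110000000000000000
  (~a & b) = 00000000111111110000000000000000
  (d | (~a & b)) = 00110011111111110011001100110011
  (~a & (d | (~a & b))) = 00110011111111110000000000000000
  ((~b & (~e & (a & d))) | (~a & (d | (~a & b)))) = 00110011111111110010001000000000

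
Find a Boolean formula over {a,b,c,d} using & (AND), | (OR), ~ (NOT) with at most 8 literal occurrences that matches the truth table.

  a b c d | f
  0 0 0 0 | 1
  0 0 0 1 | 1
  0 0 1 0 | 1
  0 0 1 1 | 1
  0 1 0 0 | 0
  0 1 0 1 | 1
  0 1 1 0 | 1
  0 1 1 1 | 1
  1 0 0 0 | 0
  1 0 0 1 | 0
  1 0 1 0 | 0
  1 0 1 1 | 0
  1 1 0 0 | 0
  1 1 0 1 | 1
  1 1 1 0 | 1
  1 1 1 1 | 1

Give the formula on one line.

  ~b = 1111000011110000
  (~b | d) = 1111010111110101
  ~c = 1100110011001100
  (~c & ~b) = 1100000011000000
  (c | (~c & ~b)) = 1111001111110011
  ((~b | d) | (c | (~c & ~b))) = 1111011111110111
  ~a = 1111111100000000
  (b | ~a) = 1111111100001111
  (((~b | d) | (c | (~c & ~b))) & (b | ~a)) = 1111011100000111

(((~b | d) | (c | (~c & ~b))) & (b | ~a))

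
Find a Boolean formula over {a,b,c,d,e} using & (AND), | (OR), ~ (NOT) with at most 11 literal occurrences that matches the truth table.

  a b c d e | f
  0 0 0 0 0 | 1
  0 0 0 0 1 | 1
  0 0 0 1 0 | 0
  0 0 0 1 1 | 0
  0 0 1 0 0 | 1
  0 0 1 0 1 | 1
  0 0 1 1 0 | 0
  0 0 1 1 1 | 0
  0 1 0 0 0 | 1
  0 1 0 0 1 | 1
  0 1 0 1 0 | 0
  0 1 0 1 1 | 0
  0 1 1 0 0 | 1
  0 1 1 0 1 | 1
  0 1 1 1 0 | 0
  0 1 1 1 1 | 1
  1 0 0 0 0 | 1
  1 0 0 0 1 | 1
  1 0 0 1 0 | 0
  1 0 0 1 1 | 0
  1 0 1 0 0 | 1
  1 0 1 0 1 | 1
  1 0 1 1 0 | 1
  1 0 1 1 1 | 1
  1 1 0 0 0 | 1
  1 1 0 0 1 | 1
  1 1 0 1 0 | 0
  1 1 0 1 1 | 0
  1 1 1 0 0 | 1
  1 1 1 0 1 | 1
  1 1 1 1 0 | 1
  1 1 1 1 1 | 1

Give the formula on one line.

  (c & a) = 00000000000000000000111100001111
  ~d = 11001100110011001100110011001100
  (b & c) = 00000000000011110000000000001111
  (d | c) = 00111111001111110011111100111111
  ((d | c) & e) = 00010101000101010001010100010101
  ((b & c) & ((d | c) & e)) = 00000000000001010000000000000101
  (~d | ((b & c) & ((d | c) & e))) = 11001100110011011100110011001101
  ((c & a) | (~d | ((b & c) & ((d | c) & e)))) = 11001100110011011100111111001111

((c & a) | (~d | ((b & c) & ((d | c) & e))))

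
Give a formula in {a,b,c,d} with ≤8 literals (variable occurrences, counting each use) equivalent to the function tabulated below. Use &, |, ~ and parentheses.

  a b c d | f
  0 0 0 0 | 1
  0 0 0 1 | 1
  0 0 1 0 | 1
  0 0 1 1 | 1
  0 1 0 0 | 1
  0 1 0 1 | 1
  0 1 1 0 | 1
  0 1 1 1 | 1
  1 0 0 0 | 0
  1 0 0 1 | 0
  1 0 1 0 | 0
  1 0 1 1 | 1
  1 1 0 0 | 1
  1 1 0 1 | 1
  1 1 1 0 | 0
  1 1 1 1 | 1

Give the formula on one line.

((~a | (d & c)) | (b & ~c))

  ~a = 1111111100000000
  (d & c) = 0001000100010001
  (~a | (d & c)) = 1111111100010001
  ~c = 1100110011001100
  (b & ~c) = 0000110000001100
  ((~a | (d & c)) | (b & ~c)) = 1111111100011101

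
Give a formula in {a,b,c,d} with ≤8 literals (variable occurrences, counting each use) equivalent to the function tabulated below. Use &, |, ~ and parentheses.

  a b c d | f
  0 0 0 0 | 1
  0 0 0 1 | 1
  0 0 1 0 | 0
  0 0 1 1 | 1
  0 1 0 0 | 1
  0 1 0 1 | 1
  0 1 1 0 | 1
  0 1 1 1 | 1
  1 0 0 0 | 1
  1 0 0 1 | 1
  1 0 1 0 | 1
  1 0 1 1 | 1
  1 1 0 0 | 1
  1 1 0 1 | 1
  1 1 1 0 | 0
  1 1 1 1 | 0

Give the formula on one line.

  ~b = 1111000011110000
  (~b & a) = 0000000011110000
  ~a = 1111111100000000
  (~a & b) = 0000111100000000
  ((~b & a) | (~a & b)) = 0000111111110000
  ~c = 1100110011001100
  (~a & d) = 0101010100000000
  ((~a & d) & ~b) = 0101000000000000
  (~c | ((~a & d) & ~b)) = 1101110011001100
  (((~b & a) | (~a & b)) | (~c | ((~a & d) & ~b))) = 1101111111111100

(((~b & a) | (~a & b)) | (~c | ((~a & d) & ~b)))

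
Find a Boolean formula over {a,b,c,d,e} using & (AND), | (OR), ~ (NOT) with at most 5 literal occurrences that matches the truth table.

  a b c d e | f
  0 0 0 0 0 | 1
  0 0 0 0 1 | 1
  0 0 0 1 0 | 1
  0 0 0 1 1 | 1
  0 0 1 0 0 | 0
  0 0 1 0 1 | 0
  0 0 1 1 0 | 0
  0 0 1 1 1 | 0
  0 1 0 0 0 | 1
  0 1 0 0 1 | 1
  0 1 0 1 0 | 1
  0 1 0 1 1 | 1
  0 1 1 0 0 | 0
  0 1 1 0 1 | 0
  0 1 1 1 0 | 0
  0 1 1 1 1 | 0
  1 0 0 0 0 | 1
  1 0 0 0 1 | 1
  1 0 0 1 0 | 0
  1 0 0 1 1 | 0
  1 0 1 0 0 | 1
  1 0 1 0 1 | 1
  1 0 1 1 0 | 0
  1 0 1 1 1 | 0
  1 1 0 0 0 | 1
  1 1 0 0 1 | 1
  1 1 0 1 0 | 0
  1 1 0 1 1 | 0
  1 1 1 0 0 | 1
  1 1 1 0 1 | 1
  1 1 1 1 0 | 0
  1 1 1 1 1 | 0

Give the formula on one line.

  ~a = 11111111111111110000000000000000
  ~d = 11001100110011001100110011001100
  (~a | ~d) = 11111111111111111100110011001100
  ~c = 11110000111100001111000011110000
  (a | ~c) = 11110000111100001111111111111111
  ((~a | ~d) & (a | ~c)) = 11110000111100001100110011001100

((~a | ~d) & (a | ~c))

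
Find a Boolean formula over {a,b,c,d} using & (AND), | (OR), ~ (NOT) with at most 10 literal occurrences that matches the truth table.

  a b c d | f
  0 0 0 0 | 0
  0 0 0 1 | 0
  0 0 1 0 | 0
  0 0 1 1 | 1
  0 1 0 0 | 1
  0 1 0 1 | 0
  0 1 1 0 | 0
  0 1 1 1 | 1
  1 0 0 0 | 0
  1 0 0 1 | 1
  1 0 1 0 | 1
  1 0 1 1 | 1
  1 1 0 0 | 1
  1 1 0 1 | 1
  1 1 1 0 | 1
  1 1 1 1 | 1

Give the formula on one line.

((c & (d | a)) | ((~d & ((d | ~c) & b)) | (d & a)))

  (d | a) = 0101010111111111
  (c & (d | a)) = 0001000100110011
  ~d = 1010101010101010
  ~c = 1100110011001100
  (d | ~c) = 1101110111011101
  ((d | ~c) & b) = 0000110100001101
  (~d & ((d | ~c) & b)) = 0000100000001000
  (d & a) = 0000000001010101
  ((~d & ((d | ~c) & b)) | (d & a)) = 0000100001011101
  ((c & (d | a)) | ((~d & ((d | ~c) & b)) | (d & a))) = 0001100101111111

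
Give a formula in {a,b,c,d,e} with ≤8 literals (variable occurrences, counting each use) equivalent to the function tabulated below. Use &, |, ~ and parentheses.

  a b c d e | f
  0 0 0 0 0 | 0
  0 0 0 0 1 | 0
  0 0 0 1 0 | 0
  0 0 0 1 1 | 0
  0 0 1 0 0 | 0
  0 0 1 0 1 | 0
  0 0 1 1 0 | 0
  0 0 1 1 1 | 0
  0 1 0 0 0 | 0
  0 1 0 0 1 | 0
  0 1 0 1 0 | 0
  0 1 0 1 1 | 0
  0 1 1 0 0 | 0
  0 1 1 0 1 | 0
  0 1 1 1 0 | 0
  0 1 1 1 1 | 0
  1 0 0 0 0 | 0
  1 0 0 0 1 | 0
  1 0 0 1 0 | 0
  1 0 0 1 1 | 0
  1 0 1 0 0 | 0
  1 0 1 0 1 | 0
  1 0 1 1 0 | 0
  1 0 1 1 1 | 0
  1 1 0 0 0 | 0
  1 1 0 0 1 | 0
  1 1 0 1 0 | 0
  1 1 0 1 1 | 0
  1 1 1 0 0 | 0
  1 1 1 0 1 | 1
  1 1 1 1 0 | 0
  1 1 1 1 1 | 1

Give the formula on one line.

(c & ((e & b) & ((b | d) & a)))

  (e & b) = 00000000010101010000000001010101
  (b | d) = 00110011111111110011001111111111
  ((b | d) & a) = 00000000000000000011001111111111
  ((e & b) & ((b | d) & a)) = 00000000000000000000000001010101
  (c & ((e & b) & ((b | d) & a))) = 00000000000000000000000000000101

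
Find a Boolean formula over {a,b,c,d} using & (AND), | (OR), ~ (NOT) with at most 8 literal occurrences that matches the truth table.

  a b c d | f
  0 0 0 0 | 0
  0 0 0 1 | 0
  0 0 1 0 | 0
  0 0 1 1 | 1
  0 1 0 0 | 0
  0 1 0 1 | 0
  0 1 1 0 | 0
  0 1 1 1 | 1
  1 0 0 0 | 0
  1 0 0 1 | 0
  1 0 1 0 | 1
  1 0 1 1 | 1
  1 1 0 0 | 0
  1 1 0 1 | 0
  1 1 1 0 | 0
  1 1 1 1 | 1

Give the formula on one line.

  (a | d) = 0101010111111111
  ~b = 1111000011110000
  (~b | d) = 1111010111110101
  (c & (~b | d)) = 0011000100110001
  ((a | d) & (c & (~b | d))) = 0001000100110001

((a | d) & (c & (~b | d)))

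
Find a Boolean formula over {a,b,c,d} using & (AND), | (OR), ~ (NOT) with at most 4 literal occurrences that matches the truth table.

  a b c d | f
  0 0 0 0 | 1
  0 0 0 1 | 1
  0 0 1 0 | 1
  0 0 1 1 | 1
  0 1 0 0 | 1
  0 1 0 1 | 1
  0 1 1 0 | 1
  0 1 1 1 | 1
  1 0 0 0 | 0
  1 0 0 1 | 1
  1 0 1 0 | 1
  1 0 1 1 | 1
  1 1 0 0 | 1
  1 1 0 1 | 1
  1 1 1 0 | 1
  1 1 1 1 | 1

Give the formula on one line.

(((d | c) | ~a) | b)

  (d | c) = 0111011101110111
  ~a = 1111111100000000
  ((d | c) | ~a) = 1111111101110111
  (((d | c) | ~a) | b) = 1111111101111111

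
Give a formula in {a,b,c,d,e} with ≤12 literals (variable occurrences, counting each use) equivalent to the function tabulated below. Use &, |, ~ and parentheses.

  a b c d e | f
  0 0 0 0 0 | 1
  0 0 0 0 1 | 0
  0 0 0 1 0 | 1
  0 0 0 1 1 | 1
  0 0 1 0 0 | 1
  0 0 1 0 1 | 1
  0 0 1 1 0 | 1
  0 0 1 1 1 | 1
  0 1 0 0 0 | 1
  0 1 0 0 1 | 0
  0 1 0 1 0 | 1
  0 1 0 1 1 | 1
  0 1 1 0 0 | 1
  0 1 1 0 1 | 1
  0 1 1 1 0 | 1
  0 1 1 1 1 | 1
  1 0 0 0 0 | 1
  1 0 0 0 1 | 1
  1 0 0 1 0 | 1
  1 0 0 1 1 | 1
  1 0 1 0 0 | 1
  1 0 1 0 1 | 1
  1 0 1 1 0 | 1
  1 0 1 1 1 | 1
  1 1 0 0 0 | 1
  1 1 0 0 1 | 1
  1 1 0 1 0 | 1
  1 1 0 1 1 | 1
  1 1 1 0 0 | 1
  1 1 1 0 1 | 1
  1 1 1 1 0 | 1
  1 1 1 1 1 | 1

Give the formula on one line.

  (c | d) = 00111111001111110011111100111111
  ~b = 11111111000000001111111100000000
  (~b | d) = 11111111001100111111111100110011
  (e & (~b | d)) = 01010101000100010101010100010001
  (a & (e & (~b | d))) = 00000000000000000101010100010001
  ~e = 10101010101010101010101010101010
  (d | ~e) = 10111011101110111011101110111011
  ((a & (e & (~b | d))) | (d | ~e)) = 10111011101110111111111110111011
  ((c | d) | ((a & (e & (~b | d))) | (d | ~e))) = 10111111101111111111111110111111
  (a | ((c | d) | ((a & (e & (~b | d))) | (d | ~e)))) = 10111111101111111111111111111111

(a | ((c | d) | ((a & (e & (~b | d))) | (d | ~e))))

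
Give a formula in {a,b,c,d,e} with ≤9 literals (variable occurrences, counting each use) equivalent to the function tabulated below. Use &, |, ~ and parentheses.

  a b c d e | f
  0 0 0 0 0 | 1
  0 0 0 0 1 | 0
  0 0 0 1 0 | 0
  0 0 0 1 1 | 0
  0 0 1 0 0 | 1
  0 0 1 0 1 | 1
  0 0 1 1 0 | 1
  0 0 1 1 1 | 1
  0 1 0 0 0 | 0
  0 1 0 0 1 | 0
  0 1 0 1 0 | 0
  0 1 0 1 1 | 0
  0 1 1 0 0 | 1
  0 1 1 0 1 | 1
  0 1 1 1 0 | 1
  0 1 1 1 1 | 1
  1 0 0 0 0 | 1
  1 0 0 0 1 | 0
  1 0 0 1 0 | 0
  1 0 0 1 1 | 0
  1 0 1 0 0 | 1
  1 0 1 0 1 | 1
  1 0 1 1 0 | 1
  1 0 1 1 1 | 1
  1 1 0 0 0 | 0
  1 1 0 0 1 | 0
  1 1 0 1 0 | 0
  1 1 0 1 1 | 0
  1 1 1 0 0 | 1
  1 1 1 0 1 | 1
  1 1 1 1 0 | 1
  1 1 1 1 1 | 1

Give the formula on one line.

((~b & (~e & (((~a | d) & b) | ~d))) | c)

  ~b = 11111111000000001111111100000000
  ~e = 10101010101010101010101010101010
  ~a = 11111111111111110000000000000000
  (~a | d) = 11111111111111110011001100110011
  ((~a | d) & b) = 00000000111111110000000000110011
  ~d = 11001100110011001100110011001100
  (((~a | d) & b) | ~d) = 11001100111111111100110011111111
  (~e & (((~a | d) & b) | ~d)) = 10001000101010101000100010101010
  (~b & (~e & (((~a | d) & b) | ~d))) = 10001000000000001000100000000000
  ((~b & (~e & (((~a | d) & b) | ~d))) | c) = 10001111000011111000111100001111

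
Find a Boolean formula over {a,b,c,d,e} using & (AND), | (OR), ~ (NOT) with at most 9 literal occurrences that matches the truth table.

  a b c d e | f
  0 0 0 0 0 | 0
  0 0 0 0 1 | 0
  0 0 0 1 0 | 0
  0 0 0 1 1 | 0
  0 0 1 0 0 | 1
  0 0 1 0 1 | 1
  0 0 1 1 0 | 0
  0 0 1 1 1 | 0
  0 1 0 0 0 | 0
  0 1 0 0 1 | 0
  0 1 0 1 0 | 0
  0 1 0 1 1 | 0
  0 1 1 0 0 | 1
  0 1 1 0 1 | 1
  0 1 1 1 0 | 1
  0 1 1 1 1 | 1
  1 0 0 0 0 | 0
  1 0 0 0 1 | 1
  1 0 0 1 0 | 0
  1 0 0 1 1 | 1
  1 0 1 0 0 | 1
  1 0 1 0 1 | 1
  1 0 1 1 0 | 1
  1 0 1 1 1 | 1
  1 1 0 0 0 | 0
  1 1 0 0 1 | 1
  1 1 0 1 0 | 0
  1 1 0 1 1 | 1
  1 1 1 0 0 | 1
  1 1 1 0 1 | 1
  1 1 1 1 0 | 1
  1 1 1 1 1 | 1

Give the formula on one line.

  (a & e) = 00000000000000000101010101010101
  (d & b) = 00000000001100110000000000110011
  ~d = 11001100110011001100110011001100
  (a | ~d) = 11001100110011001111111111111111
  ((d & b) | (a | ~d)) = 11001100111111111111111111111111
  (c & ((d & b) | (a | ~d))) = 00001100000011110000111100001111
  ((a & e) | (c & ((d & b) | (a | ~d)))) = 00001100000011110101111101011111

((a & e) | (c & ((d & b) | (a | ~d))))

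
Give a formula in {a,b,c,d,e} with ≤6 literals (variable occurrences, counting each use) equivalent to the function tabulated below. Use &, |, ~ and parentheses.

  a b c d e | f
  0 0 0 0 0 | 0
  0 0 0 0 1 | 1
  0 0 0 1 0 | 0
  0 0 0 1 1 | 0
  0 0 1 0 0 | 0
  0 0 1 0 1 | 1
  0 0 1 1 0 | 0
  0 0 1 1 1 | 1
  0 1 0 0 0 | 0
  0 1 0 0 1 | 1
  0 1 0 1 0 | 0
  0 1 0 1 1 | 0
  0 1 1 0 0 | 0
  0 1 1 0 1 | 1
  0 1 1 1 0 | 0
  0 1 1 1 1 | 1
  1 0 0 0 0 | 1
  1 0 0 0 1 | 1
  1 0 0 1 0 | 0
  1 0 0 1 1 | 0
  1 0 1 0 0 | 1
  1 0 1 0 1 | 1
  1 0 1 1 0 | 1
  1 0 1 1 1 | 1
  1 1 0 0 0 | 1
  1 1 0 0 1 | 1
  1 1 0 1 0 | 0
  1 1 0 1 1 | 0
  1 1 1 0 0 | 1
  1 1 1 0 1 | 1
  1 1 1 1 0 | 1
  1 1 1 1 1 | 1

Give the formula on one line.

((a | e) & (c | ~d))

  (a | e) = 01010101010101011111111111111111
  ~d = 11001100110011001100110011001100
  (c | ~d) = 11001111110011111100111111001111
  ((a | e) & (c | ~d)) = 01000101010001011100111111001111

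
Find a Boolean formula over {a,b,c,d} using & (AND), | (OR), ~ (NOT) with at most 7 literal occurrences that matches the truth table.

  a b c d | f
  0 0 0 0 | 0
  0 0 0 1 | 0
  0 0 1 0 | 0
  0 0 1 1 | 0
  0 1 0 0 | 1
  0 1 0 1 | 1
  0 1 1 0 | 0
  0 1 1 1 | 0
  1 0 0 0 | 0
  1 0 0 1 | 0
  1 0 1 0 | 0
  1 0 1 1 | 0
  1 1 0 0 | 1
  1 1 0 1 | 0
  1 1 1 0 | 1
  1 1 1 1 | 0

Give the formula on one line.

(((~c | a) & (~d | ~a)) & b)

  ~c = 1100110011001100
  (~c | a) = 1100110011111111
  ~d = 1010101010101010
  ~a = 1111111100000000
  (~d | ~a) = 1111111110101010
  ((~c | a) & (~d | ~a)) = 1100110010101010
  (((~c | a) & (~d | ~a)) & b) = 0000110000001010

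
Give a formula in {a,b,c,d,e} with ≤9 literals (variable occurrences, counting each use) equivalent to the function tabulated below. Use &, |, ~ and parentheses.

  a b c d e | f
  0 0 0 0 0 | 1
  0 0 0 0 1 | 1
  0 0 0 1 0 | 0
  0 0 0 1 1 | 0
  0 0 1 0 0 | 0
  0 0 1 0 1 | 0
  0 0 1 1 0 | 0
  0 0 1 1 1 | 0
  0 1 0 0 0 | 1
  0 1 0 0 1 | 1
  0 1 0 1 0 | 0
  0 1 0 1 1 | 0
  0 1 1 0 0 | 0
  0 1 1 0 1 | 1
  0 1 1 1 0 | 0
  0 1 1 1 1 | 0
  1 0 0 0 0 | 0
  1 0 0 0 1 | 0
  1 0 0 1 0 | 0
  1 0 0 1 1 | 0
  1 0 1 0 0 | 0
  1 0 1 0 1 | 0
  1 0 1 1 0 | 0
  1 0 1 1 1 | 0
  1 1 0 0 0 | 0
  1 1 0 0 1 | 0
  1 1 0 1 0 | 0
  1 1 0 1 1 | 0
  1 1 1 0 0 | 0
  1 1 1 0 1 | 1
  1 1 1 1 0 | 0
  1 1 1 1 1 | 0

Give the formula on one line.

((((e & b) | (c & d)) | ~c) & (~d & (c | ~a)))

  (e & b) = 00000000010101010000000001010101
  (c & d) = 00000011000000110000001100000011
  ((e & b) | (c & d)) = 00000011010101110000001101010111
  ~c = 11110000111100001111000011110000
  (((e & b) | (c & d)) | ~c) = 11110011111101111111001111110111
  ~d = 11001100110011001100110011001100
  ~a = 11111111111111110000000000000000
  (c | ~a) = 11111111111111110000111100001111
  (~d & (c | ~a)) = 11001100110011000000110000001100
  ((((e & b) | (c & d)) | ~c) & (~d & (c | ~a))) = 11000000110001000000000000000100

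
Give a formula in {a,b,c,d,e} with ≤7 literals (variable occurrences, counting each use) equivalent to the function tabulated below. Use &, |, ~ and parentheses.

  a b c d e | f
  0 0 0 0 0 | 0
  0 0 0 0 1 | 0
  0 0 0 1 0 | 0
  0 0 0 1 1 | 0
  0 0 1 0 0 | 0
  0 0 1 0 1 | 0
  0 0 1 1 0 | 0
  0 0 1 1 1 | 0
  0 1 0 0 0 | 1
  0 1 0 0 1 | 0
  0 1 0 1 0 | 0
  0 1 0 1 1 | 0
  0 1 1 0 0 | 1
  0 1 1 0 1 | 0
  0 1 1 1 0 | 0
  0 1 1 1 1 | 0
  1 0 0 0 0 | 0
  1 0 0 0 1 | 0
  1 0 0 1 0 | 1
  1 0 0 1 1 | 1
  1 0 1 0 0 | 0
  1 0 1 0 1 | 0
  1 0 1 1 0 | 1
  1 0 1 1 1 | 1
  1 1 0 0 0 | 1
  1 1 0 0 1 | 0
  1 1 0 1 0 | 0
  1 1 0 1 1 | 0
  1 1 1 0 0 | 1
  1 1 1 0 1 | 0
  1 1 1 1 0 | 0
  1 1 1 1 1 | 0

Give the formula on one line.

((d & (a & ~b)) | (b & (~d & ~e)))

  ~b = 11111111000000001111111100000000
  (a & ~b) = 00000000000000001111111100000000
  (d & (a & ~b)) = 00000000000000000011001100000000
  ~d = 11001100110011001100110011001100
  ~e = 10101010101010101010101010101010
  (~d & ~e) = 10001000100010001000100010001000
  (b & (~d & ~e)) = 00000000100010000000000010001000
  ((d & (a & ~b)) | (b & (~d & ~e))) = 00000000100010000011001110001000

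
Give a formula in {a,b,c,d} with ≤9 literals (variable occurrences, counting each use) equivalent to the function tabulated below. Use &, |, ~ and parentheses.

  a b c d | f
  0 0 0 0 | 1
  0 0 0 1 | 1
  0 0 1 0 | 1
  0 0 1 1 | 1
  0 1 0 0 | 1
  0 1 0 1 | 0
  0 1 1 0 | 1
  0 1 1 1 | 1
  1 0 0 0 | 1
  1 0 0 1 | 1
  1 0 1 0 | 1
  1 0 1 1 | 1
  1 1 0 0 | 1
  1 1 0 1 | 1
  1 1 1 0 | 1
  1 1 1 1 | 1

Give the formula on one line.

  ~a = 1111111100000000
  (~a & c) = 0011001100000000
  ~b = 1111000011110000
  ((~a & c) | ~b) = 1111001111110000
  (a | ((~a & c) | ~b)) = 1111001111111111
  ~d = 1010101010101010
  (~d | c) = 1011101110111011
  (~b | (~d | c)) = 1111101111111011
  ((a | ((~a & c) | ~b)) | (~b | (~d | c))) = 1111101111111111

((a | ((~a & c) | ~b)) | (~b | (~d | c)))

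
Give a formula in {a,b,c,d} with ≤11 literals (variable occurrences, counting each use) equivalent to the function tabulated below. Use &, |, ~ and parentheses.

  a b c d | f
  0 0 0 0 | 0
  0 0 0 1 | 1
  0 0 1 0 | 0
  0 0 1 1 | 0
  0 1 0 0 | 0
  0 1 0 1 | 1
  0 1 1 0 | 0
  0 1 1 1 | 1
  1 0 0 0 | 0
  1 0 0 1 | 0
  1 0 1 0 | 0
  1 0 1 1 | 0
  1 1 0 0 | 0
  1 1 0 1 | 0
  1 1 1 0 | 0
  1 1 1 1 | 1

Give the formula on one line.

((((a | ~c) | b) & (c | ~a)) & ((~c | b) & d))

  ~c = 1100110011001100
  (a | ~c) = 1100110011111111
  ((a | ~c) | b) = 1100111111111111
  ~a = 1111111100000000
  (c | ~a) = 1111111100110011
  (((a | ~c) | b) & (c | ~a)) = 1100111100110011
  (~c | b) = 1100111111001111
  ((~c | b) & d) = 0100010101000101
  ((((a | ~c) | b) & (c | ~a)) & ((~c | b) & d)) = 0100010100000001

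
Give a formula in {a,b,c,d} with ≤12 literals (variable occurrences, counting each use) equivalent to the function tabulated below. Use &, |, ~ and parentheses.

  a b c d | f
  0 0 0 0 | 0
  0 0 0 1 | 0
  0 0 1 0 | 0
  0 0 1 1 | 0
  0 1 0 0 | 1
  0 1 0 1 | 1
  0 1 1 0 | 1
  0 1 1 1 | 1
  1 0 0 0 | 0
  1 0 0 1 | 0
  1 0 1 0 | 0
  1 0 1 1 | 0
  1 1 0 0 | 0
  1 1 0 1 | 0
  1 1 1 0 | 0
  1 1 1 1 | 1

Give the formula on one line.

  ~a = 1111111100000000
  ~d = 1010101010101010
  (c | ~d) = 1011101110111011
  (d & (c | ~d)) = 0001000100010001
  (c & b) = 0000001100000011
  (d | (c & b)) = 0101011101010111
  (b & (d | (c & b))) = 0000011100000111
  ((d & (c | ~d)) & (b & (d | (c & b)))) = 0000000100000001
  (~a | ((d & (c | ~d)) & (b & (d | (c & b))))) = 1111111100000001
  (b & (~a | ((d & (c | ~d)) & (b & (d | (c & b)))))) = 0000111100000001

(b & (~a | ((d & (c | ~d)) & (b & (d | (c & b))))))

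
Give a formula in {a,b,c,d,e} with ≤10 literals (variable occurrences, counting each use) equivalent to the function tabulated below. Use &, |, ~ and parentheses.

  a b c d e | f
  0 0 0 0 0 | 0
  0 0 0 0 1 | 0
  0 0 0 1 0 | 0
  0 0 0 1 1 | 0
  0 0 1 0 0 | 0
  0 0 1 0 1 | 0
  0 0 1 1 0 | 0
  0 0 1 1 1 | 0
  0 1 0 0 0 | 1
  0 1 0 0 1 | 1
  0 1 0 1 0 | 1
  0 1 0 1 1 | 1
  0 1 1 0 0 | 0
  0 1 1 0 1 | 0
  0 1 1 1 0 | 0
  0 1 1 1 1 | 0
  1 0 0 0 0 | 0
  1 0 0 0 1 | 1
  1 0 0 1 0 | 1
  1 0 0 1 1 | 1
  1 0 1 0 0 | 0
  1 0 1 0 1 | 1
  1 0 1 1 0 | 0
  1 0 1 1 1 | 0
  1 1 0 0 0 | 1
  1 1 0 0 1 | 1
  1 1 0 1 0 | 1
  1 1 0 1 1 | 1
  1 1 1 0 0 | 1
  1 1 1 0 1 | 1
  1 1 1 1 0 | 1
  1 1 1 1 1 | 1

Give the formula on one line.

(((~c & d) | ((~d | b) & (e | b))) & ((b & ~c) | a))

  ~c = 11110000111100001111000011110000
  (~c & d) = 00110000001100000011000000110000
  ~d = 11001100110011001100110011001100
  (~d | b) = 11001100111111111100110011111111
  (e | b) = 01010101111111110101010111111111
  ((~d | b) & (e | b)) = 01000100111111110100010011111111
  ((~c & d) | ((~d | b) & (e | b))) = 01110100111111110111010011111111
  (b & ~c) = 00000000111100000000000011110000
  ((b & ~c) | a) = 00000000111100001111111111111111
  (((~c & d) | ((~d | b) & (e | b))) & ((b & ~c) | a)) = 00000000111100000111010011111111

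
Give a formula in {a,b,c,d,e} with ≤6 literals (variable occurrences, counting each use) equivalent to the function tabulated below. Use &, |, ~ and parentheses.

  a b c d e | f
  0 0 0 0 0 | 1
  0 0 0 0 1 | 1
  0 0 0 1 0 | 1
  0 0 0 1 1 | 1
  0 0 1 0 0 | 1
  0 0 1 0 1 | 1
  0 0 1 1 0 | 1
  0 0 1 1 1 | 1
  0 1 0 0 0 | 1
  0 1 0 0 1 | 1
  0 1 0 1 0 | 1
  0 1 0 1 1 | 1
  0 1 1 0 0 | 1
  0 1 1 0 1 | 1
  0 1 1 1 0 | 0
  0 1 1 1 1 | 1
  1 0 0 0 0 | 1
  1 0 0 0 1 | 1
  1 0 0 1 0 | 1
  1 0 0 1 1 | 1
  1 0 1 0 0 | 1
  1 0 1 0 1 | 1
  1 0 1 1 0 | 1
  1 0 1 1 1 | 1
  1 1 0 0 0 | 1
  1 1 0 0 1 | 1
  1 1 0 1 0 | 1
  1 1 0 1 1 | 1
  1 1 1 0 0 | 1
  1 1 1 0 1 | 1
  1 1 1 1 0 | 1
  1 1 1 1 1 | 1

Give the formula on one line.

  ~a = 11111111111111110000000000000000
  (e & ~a) = 01010101010101010000000000000000
  ~d = 11001100110011001100110011001100
  ((e & ~a) | ~d) = 11011101110111011100110011001100
  ~b = 11111111000000001111111100000000
  (~b | a) = 11111111000000001111111111111111
  ~c = 11110000111100001111000011110000
  ((~b | a) | ~c) = 11111111111100001111111111111111
  (((e & ~a) | ~d) | ((~b | a) | ~c)) = 11111111111111011111111111111111

(((e & ~a) | ~d) | ((~b | a) | ~c))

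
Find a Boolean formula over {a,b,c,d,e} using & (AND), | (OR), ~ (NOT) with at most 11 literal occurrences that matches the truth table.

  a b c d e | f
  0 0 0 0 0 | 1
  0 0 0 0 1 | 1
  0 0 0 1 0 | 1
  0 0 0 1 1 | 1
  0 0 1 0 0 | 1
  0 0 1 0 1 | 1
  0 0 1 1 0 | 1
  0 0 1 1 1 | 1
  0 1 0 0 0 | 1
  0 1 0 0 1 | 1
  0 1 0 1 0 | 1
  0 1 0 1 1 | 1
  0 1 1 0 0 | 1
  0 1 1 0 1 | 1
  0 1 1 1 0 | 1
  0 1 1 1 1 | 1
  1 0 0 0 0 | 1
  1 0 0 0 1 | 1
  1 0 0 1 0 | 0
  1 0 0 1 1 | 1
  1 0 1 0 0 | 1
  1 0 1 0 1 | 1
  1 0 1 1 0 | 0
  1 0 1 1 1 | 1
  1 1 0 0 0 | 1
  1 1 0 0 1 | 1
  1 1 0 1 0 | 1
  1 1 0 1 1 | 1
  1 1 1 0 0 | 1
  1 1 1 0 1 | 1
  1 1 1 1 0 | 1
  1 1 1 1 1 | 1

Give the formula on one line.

  (e | b) = 01010101111111110101010111111111
  ~a = 11111111111111110000000000000000
  (e | ~a) = 11111111111111110101010101010101
  ~b = 11111111000000001111111100000000
  (d | ~b) = 11111111001100111111111100110011
  ~e = 10101010101010101010101010101010
  ~d = 11001100110011001100110011001100
  (~e & ~d) = 10001000100010001000100010001000
  ((d | ~b) & (~e & ~d)) = 10001000000000001000100000000000
  ((e | ~a) | ((d | ~b) & (~e & ~d))) = 11111111111111111101110101010101
  ((e | b) | ((e | ~a) | ((d | ~b) & (~e & ~d)))) = 11111111111111111101110111111111

((e | b) | ((e | ~a) | ((d | ~b) & (~e & ~d))))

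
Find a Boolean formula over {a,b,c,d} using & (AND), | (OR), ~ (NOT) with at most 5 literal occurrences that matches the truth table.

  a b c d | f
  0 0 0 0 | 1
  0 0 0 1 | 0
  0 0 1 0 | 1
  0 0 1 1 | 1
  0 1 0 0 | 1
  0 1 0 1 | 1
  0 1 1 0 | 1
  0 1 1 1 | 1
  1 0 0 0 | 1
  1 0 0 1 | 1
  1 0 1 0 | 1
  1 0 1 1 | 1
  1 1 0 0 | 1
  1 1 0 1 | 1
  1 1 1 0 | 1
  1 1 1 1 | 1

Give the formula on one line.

((a | (b | ~d)) | (~b & c))

  ~d = 1010101010101010
  (b | ~d) = 1010111110101111
  (a | (b | ~d)) = 1010111111111111
  ~b = 1111000011110000
  (~b & c) = 0011000000110000
  ((a | (b | ~d)) | (~b & c)) = 1011111111111111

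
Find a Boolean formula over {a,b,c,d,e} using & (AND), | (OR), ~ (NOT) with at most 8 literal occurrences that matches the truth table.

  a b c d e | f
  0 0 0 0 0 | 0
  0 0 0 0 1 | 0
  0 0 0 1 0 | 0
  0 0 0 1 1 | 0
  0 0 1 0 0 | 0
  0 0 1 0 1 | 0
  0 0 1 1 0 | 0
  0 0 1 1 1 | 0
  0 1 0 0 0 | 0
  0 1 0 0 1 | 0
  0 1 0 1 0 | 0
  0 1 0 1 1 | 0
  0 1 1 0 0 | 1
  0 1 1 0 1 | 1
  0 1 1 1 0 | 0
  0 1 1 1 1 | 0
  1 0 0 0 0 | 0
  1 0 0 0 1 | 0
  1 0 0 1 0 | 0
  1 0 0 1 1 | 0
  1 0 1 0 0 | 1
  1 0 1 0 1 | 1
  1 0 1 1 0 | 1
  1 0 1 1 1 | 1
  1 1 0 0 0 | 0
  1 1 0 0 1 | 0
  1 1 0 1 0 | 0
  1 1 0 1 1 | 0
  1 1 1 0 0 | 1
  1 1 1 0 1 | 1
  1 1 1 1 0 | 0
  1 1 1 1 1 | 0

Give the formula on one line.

  (b | a) = 00000000111111111111111111111111
  ((b | a) & c) = 00000000000011110000111100001111
  ~d = 11001100110011001100110011001100
  (c & ~d) = 00001100000011000000110000001100
  ~b = 11111111000000001111111100000000
  (a & ~b) = 00000000000000001111111100000000
  ((a & ~b) & c) = 00000000000000000000111100000000
  ((c & ~d) | ((a & ~b) & c)) = 00001100000011000000111100001100
  (((b | a) & c) & ((c & ~d) | ((a & ~b) & c))) = 00000000000011000000111100001100

(((b | a) & c) & ((c & ~d) | ((a & ~b) & c)))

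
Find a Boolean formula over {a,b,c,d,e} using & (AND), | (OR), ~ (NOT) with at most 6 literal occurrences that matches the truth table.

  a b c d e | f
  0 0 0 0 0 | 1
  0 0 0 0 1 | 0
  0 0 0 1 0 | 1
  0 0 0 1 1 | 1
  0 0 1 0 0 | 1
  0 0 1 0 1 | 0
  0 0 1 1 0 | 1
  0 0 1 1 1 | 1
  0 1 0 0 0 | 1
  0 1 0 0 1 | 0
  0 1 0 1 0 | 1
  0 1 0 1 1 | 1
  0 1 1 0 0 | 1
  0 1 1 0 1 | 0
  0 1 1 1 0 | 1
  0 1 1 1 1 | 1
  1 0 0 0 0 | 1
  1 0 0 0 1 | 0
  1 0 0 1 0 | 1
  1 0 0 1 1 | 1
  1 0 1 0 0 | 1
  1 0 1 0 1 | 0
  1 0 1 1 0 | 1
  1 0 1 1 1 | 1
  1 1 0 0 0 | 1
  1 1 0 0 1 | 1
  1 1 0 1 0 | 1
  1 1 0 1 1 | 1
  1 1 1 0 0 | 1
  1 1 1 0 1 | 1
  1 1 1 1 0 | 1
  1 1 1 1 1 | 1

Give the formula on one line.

  (b & a) = 00000000000000000000000011111111
  ~e = 10101010101010101010101010101010
  (~e | d) = 10111011101110111011101110111011
  ((b & a) | (~e | d)) = 10111011101110111011101111111111

((b & a) | (~e | d))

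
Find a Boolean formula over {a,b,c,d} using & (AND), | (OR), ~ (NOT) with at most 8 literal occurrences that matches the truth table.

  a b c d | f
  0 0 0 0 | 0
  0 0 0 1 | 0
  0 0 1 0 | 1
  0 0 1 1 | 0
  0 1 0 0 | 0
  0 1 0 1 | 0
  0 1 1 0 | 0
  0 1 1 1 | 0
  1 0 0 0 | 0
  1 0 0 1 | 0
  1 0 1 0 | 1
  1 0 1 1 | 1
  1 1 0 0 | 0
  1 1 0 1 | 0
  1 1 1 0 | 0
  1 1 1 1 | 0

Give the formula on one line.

((b | (~d | a)) & (c & ~b))

  ~d = 1010101010101010
  (~d | a) = 1010101011111111
  (b | (~d | a)) = 1010111111111111
  ~b = 1111000011110000
  (c & ~b) = 0011000000110000
  ((b | (~d | a)) & (c & ~b)) = 0010000000110000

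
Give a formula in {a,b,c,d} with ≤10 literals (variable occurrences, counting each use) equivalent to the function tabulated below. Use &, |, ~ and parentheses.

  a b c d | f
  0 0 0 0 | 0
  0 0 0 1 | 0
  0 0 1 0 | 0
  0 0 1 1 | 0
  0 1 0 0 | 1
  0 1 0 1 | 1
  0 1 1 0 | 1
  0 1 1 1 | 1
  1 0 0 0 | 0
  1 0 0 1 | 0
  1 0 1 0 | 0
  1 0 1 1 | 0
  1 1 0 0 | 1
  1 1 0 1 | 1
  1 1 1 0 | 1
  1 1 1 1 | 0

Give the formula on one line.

  ~d = 1010101010101010
  (~d & b) = 0000101000001010
  ~b = 1111000011110000
  (a | ~b) = 1111000011111111
  ((~d & b) & (a | ~b)) = 0000000000001010
  ~c = 1100110011001100
  (~c & b) = 0000110000001100
  (a & (~c & b)) = 0000000000001100
  ~a = 1111111100000000
  (b & ~a) = 0000111100000000
  ((a & (~c & b)) | (b & ~a)) = 0000111100001100
  (((~d & b) & (a | ~b)) | ((a & (~c & b)) | (b & ~a))) = 0000111100001110

(((~d & b) & (a | ~b)) | ((a & (~c & b)) | (b & ~a)))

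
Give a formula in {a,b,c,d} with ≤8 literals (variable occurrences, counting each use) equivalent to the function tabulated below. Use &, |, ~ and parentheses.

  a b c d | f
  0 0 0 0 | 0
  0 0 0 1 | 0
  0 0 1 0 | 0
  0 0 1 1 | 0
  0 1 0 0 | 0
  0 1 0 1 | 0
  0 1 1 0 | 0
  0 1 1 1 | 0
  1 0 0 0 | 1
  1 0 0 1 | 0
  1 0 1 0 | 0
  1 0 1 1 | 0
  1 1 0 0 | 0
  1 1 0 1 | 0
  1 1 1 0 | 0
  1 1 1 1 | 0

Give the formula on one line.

(((a & ~d) & ~b) & (~c & ~b))

  ~d = 1010101010101010
  (a & ~d) = 0000000010101010
  ~b = 1111000011110000
  ((a & ~d) & ~b) = 0000000010100000
  ~c = 1100110011001100
  (~c & ~b) = 1100000011000000
  (((a & ~d) & ~b) & (~c & ~b)) = 0000000010000000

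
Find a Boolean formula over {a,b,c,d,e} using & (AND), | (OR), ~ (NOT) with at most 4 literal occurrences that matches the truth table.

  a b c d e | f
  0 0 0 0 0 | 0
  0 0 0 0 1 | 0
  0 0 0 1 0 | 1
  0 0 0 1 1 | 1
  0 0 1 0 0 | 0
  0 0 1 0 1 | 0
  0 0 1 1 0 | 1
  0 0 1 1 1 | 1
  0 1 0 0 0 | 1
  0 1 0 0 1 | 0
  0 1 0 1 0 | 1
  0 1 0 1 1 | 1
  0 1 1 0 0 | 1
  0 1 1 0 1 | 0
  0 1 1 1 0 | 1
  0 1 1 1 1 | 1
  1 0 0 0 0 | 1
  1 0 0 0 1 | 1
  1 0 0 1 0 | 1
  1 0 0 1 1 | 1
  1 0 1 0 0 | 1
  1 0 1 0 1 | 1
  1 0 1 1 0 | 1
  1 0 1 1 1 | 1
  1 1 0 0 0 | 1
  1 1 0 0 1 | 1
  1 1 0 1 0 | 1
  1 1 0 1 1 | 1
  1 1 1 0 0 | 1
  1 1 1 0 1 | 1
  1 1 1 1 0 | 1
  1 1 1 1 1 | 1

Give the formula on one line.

  ~e = 10101010101010101010101010101010
  (~e & b) = 00000000101010100000000010101010
  ((~e & b) | d) = 00110011101110110011001110111011
  (a | ((~e & b) | d)) = 00110011101110111111111111111111

(a | ((~e & b) | d))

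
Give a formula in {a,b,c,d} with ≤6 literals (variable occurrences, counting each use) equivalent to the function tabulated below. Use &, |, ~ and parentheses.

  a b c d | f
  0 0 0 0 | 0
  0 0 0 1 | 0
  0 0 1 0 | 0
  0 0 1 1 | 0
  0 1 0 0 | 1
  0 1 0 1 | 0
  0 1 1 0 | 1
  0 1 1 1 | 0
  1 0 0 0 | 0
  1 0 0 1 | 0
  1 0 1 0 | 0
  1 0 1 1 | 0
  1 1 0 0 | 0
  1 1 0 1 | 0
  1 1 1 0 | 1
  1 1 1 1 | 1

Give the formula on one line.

(((~a | c) & b) & (a | ~d))

  ~a = 1111111100000000
  (~a | c) = 1111111100110011
  ((~a | c) & b) = 0000111100000011
  ~d = 1010101010101010
  (a | ~d) = 1010101011111111
  (((~a | c) & b) & (a | ~d)) = 0000101000000011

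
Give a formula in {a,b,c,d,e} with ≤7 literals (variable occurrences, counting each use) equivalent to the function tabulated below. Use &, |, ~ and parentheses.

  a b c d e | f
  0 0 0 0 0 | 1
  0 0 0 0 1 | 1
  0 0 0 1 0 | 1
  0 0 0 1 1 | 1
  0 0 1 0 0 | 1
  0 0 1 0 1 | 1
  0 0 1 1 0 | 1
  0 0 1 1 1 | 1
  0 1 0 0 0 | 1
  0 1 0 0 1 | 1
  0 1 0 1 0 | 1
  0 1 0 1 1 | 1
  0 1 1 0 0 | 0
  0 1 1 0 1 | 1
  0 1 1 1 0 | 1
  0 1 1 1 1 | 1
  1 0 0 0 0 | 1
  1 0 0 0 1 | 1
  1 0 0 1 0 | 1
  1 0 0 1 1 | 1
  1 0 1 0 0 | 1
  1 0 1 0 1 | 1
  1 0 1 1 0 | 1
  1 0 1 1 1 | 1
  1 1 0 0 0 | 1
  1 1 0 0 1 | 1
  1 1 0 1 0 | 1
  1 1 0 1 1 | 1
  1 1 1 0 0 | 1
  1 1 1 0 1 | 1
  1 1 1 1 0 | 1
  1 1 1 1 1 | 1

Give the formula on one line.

((d | e) | (~b | (a | ~c)))

  (d | e) = 01110111011101110111011101110111
  ~b = 11111111000000001111111100000000
  ~c = 11110000111100001111000011110000
  (a | ~c) = 11110000111100001111111111111111
  (~b | (a | ~c)) = 11111111111100001111111111111111
  ((d | e) | (~b | (a | ~c))) = 11111111111101111111111111111111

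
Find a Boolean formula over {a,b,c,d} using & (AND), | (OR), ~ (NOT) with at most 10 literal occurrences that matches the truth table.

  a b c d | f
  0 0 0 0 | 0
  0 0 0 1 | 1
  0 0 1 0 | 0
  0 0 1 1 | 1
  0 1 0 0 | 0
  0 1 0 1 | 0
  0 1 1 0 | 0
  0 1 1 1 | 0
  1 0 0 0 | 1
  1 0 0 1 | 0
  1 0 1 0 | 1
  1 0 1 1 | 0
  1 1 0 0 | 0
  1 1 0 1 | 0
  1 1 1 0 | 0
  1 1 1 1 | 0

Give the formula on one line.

(((d & ~a) & (~b & d)) | ((a & ~d) & (~a | ~b)))

  ~a = 1111111100000000
  (d & ~a) = 0101010100000000
  ~b = 1111000011110000
  (~b & d) = 0101000001010000
  ((d & ~a) & (~b & d)) = 0101000000000000
  ~d = 1010101010101010
  (a & ~d) = 0000000010101010
  (~a | ~b) = 1111111111110000
  ((a & ~d) & (~a | ~b)) = 0000000010100000
  (((d & ~a) & (~b & d)) | ((a & ~d) & (~a | ~b))) = 0101000010100000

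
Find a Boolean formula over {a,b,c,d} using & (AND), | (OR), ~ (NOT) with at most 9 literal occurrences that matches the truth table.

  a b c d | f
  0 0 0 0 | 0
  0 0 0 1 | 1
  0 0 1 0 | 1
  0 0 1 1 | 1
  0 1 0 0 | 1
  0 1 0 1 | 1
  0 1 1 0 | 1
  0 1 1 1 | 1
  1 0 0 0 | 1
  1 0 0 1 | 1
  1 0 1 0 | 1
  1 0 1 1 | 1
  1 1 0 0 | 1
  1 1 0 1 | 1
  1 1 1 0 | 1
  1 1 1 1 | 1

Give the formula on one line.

  ~b = 1111000011110000
  (c & ~b) = 0011000000110000
  ((c & ~b) | b) = 0011111100111111
  ~c = 1100110011001100
  (d | a) = 0101010111111111
  (~c & (d | a)) = 0100010011001100
  ((~c & (d | a)) | b) = 0100111111001111
  ~a = 1111111100000000
  (d & ~a) = 0101010100000000
  (((~c & (d | a)) | b) | (d & ~a)) = 0101111111001111
  (((c & ~b) | b) | (((~c & (d | a)) | b) | (d & ~a))) = 0111111111111111

(((c & ~b) | b) | (((~c & (d | a)) | b) | (d & ~a)))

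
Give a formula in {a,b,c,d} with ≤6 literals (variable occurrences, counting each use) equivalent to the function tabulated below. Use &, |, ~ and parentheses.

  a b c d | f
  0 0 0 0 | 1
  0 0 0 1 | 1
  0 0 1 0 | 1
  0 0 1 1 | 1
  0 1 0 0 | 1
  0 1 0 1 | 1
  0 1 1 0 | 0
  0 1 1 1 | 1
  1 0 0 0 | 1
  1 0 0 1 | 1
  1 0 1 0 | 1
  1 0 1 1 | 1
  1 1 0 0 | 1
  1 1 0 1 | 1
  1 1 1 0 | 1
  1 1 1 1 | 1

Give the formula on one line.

((a | ~c) | ((d | ~b) & c))

  ~c = 1100110011001100
  (a | ~c) = 1100110011111111
  ~b = 1111000011110000
  (d | ~b) = 1111010111110101
  ((d | ~b) & c) = 0011000100110001
  ((a | ~c) | ((d | ~b) & c)) = 1111110111111111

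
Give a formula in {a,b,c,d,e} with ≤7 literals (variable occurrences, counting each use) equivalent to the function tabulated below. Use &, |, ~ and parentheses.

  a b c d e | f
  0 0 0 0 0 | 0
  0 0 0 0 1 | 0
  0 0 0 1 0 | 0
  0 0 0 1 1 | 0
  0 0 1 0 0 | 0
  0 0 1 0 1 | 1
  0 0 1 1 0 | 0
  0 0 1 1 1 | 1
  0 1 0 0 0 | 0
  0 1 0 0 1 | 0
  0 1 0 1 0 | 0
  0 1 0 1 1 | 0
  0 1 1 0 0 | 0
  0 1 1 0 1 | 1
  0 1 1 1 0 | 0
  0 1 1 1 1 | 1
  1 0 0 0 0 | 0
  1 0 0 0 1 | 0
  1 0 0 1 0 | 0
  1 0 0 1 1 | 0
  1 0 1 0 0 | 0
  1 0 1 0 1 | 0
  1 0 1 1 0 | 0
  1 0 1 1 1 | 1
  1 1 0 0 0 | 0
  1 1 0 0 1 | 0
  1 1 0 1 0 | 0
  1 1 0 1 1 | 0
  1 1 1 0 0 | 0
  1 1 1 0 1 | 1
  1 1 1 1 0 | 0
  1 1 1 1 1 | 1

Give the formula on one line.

((~a | ((b & a) | d)) & (c & e))

  ~a = 11111111111111110000000000000000
  (b & a) = 00000000000000000000000011111111
  ((b & a) | d) = 00110011001100110011001111111111
  (~a | ((b & a) | d)) = 11111111111111110011001111111111
  (c & e) = 00000101000001010000010100000101
  ((~a | ((b & a) | d)) & (c & e)) = 00000101000001010000000100000101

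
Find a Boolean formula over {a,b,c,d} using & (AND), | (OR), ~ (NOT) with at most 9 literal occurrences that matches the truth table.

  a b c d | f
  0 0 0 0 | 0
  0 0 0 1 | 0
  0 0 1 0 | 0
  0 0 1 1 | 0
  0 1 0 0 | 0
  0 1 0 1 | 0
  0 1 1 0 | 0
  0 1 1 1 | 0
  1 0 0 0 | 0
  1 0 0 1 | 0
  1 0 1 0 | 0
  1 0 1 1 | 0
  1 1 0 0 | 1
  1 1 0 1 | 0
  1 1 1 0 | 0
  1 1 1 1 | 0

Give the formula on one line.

(((~d & (b | c)) & a) & (~c & (~b | ~d)))

  ~d = 1010101010101010
  (b | c) = 0011111100111111
  (~d & (b | c)) = 0010101000101010
  ((~d & (b | c)) & a) = 0000000000101010
  ~c = 1100110011001100
  ~b = 1111000011110000
  (~b | ~d) = 1111101011111010
  (~c & (~b | ~d)) = 1100100011001000
  (((~d & (b | c)) & a) & (~c & (~b | ~d))) = 0000000000001000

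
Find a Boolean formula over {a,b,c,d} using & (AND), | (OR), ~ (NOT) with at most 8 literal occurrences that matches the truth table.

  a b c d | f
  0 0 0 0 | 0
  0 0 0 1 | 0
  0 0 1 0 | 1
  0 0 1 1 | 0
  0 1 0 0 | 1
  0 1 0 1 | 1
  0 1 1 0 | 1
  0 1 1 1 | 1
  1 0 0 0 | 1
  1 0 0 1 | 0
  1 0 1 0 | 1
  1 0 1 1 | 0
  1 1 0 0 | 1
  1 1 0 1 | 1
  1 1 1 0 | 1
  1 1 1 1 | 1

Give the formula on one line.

((~d | b) & ((b | (a & ~b)) | (d | c)))

  ~d = 1010101010101010
  (~d | b) = 1010111110101111
  ~b = 1111000011110000
  (a & ~b) = 0000000011110000
  (b | (a & ~b)) = 0000111111111111
  (d | c) = 0111011101110111
  ((b | (a & ~b)) | (d | c)) = 0111111111111111
  ((~d | b) & ((b | (a & ~b)) | (d | c))) = 0010111110101111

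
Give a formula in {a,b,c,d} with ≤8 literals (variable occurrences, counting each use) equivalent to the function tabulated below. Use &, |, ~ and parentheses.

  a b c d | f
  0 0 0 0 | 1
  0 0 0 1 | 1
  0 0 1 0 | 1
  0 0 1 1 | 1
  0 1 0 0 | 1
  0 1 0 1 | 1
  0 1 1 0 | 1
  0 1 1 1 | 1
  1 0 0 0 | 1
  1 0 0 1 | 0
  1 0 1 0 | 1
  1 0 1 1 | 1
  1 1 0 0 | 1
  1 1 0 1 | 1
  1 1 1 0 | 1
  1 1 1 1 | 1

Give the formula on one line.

((b | (~d | ~a)) | (c | ~d))

  ~d = 1010101010101010
  ~a = 1111111100000000
  (~d | ~a) = 1111111110101010
  (b | (~d | ~a)) = 1111111110101111
  (c | ~d) = 1011101110111011
  ((b | (~d | ~a)) | (c | ~d)) = 1111111110111111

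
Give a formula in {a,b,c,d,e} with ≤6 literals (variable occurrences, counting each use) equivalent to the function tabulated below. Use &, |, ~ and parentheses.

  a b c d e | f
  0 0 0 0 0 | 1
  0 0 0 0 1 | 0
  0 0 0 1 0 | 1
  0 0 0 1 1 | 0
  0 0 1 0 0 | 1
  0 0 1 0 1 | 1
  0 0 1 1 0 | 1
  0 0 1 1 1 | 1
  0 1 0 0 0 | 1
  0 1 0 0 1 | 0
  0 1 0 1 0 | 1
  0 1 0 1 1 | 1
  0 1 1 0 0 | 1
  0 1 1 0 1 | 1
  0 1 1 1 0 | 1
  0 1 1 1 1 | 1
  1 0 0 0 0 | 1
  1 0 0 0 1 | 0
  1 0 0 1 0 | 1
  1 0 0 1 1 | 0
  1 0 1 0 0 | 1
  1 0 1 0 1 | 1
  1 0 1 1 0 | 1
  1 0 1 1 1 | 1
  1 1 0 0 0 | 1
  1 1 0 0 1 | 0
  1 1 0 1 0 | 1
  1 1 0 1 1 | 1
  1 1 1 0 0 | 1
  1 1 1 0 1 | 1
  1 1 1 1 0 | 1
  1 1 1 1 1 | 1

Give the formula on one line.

((c | ~e) | (b & d))

  ~e = 10101010101010101010101010101010
  (c | ~e) = 10101111101011111010111110101111
  (b & d) = 00000000001100110000000000110011
  ((c | ~e) | (b & d)) = 10101111101111111010111110111111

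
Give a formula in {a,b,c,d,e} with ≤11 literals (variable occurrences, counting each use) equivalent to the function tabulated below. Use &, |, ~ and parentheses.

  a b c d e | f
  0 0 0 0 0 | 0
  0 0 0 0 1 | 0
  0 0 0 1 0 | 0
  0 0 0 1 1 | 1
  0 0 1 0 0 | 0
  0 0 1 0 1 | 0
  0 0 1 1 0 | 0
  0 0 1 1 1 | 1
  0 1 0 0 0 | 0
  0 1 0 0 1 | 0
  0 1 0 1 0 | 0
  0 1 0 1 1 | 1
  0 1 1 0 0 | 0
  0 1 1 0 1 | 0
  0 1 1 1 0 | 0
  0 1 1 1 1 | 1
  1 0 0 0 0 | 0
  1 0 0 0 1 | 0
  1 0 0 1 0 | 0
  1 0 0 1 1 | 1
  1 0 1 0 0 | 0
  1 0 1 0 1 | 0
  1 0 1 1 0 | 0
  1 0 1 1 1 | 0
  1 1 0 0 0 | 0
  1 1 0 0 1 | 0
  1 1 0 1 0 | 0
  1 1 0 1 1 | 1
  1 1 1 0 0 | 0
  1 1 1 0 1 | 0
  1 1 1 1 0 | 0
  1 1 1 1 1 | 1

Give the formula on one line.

  ~c = 11110000111100001111000011110000
  (e | d) = 01110111011101110111011101110111
  ~a = 11111111111111110000000000000000
  ((e | d) | ~a) = 11111111111111110111011101110111
  (~c & ((e | d) | ~a)) = 11110000111100000111000001110000
  (~a | b) = 11111111111111110000000011111111
  ((~c & ((e | d) | ~a)) | (~a | b)) = 11111111111111110111000011111111
  (d & ((~c & ((e | d) | ~a)) | (~a | b))) = 00110011001100110011000000110011
  (e & (d & ((~c & ((e | d) | ~a)) | (~a | b)))) = 00010001000100010001000000010001

(e & (d & ((~c & ((e | d) | ~a)) | (~a | b))))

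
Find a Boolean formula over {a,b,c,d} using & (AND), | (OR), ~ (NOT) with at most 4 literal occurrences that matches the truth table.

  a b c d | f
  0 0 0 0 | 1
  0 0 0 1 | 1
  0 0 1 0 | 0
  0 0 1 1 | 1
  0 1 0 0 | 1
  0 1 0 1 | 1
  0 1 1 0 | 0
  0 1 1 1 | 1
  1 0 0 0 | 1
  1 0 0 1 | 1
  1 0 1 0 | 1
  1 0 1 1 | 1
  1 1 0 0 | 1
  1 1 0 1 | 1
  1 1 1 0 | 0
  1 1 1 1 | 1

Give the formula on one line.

  ~b = 1111000011110000
  (a & ~b) = 0000000011110000
  ~c = 1100110011001100
  ((a & ~b) | ~c) = 1100110011111100
  (((a & ~b) | ~c) | d) = 1101110111111101

(((a & ~b) | ~c) | d)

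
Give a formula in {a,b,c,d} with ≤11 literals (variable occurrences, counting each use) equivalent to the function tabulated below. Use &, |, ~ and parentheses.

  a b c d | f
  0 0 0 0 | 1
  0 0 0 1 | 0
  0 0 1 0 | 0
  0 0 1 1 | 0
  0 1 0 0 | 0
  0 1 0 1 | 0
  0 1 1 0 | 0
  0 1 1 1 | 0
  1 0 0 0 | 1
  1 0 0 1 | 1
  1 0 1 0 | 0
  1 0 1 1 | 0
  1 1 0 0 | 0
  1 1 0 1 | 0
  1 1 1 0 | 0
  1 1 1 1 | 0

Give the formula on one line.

(~b & (((~b | ~d) & (~c & (a | ~d))) | (a & b)))

  ~b = 1111000011110000
  ~d = 1010101010101010
  (~b | ~d) = 1111101011111010
  ~c = 1100110011001100
  (a | ~d) = 1010101011111111
  (~c & (a | ~d)) = 1000100011001100
  ((~b | ~d) & (~c & (a | ~d))) = 1000100011001000
  (a & b) = 0000000000001111
  (((~b | ~d) & (~c & (a | ~d))) | (a & b)) = 1000100011001111
  (~b & (((~b | ~d) & (~c & (a | ~d))) | (a & b))) = 1000000011000000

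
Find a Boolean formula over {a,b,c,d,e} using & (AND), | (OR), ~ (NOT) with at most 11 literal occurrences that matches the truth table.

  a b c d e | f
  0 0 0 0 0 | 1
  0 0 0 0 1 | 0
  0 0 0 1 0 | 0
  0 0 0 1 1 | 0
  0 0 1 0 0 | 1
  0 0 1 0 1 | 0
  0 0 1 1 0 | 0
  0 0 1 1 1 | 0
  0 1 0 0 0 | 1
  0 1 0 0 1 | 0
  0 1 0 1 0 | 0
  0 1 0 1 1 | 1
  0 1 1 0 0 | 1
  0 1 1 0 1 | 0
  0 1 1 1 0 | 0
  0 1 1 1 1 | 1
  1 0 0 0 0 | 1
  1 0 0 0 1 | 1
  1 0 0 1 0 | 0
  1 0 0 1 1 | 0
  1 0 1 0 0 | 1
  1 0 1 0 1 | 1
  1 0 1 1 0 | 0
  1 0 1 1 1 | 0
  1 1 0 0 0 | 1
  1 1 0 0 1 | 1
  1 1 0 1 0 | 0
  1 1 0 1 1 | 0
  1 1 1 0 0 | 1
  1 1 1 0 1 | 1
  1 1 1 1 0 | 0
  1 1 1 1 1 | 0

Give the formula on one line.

  ~d = 11001100110011001100110011001100
  (a & ~d) = 00000000000000001100110011001100
  ~e = 10101010101010101010101010101010
  ((a & ~d) | ~e) = 10101010101010101110111011101110
  (((a & ~d) | ~e) & ~d) = 10001000100010001100110011001100
  (d & b) = 00000000001100110000000000110011
  ~a = 11111111111111110000000000000000
  ((d & b) & ~a) = 00000000001100110000000000000000
  (e & d) = 00010001000100010001000100010001
  (((d & b) & ~a) & (e & d)) = 00000000000100010000000000000000
  ((((a & ~d) | ~e) & ~d) | (((d & b) & ~a) & (e & d))) = 10001000100110011100110011001100

((((a & ~d) | ~e) & ~d) | (((d & b) & ~a) & (e & d)))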